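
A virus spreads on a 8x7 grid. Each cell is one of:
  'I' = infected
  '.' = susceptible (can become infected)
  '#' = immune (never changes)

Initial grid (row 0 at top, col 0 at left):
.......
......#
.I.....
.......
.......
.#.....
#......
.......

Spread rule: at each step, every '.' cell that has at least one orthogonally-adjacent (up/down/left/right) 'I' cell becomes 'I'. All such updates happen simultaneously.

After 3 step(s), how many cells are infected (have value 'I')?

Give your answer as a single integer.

Answer: 19

Derivation:
Step 0 (initial): 1 infected
Step 1: +4 new -> 5 infected
Step 2: +7 new -> 12 infected
Step 3: +7 new -> 19 infected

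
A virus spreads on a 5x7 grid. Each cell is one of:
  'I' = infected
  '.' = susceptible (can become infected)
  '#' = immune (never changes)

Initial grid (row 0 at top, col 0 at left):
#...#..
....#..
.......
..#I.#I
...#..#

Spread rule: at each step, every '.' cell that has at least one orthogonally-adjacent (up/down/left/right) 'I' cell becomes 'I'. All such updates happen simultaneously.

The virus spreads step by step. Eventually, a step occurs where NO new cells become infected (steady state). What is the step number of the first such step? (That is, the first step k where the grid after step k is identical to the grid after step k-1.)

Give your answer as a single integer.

Step 0 (initial): 2 infected
Step 1: +3 new -> 5 infected
Step 2: +6 new -> 11 infected
Step 3: +6 new -> 17 infected
Step 4: +5 new -> 22 infected
Step 5: +4 new -> 26 infected
Step 6: +2 new -> 28 infected
Step 7: +0 new -> 28 infected

Answer: 7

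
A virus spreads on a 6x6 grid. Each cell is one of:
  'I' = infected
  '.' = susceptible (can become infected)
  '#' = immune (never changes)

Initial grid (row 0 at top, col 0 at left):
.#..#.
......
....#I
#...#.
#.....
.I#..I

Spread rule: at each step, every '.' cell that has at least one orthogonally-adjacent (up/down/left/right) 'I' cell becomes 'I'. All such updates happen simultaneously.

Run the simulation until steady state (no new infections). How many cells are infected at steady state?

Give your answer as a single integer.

Step 0 (initial): 3 infected
Step 1: +6 new -> 9 infected
Step 2: +6 new -> 15 infected
Step 3: +4 new -> 19 infected
Step 4: +7 new -> 26 infected
Step 5: +2 new -> 28 infected
Step 6: +1 new -> 29 infected
Step 7: +0 new -> 29 infected

Answer: 29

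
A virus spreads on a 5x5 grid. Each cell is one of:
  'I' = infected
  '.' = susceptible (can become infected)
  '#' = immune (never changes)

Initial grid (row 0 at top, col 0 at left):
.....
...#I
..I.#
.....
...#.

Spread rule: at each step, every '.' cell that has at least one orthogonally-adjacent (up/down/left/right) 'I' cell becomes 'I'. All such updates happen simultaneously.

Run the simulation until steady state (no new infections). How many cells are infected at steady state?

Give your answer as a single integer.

Answer: 22

Derivation:
Step 0 (initial): 2 infected
Step 1: +5 new -> 7 infected
Step 2: +7 new -> 14 infected
Step 3: +5 new -> 19 infected
Step 4: +3 new -> 22 infected
Step 5: +0 new -> 22 infected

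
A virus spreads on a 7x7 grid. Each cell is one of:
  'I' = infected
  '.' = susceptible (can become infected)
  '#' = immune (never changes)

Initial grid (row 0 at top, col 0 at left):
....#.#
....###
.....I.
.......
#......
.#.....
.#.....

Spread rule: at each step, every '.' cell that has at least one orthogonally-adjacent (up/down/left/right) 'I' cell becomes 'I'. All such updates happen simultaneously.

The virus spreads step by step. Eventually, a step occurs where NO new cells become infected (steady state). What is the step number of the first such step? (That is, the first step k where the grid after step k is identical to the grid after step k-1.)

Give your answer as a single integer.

Answer: 8

Derivation:
Step 0 (initial): 1 infected
Step 1: +3 new -> 4 infected
Step 2: +4 new -> 8 infected
Step 3: +6 new -> 14 infected
Step 4: +8 new -> 22 infected
Step 5: +8 new -> 30 infected
Step 6: +6 new -> 36 infected
Step 7: +2 new -> 38 infected
Step 8: +0 new -> 38 infected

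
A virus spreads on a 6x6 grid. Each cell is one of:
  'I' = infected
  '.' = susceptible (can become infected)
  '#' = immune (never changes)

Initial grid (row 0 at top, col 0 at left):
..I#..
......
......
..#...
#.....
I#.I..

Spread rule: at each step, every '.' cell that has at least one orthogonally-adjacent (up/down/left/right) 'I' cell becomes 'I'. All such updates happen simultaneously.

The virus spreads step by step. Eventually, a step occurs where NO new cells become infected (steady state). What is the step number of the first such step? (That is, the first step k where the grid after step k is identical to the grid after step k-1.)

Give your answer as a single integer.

Answer: 6

Derivation:
Step 0 (initial): 3 infected
Step 1: +5 new -> 8 infected
Step 2: +8 new -> 16 infected
Step 3: +7 new -> 23 infected
Step 4: +6 new -> 29 infected
Step 5: +3 new -> 32 infected
Step 6: +0 new -> 32 infected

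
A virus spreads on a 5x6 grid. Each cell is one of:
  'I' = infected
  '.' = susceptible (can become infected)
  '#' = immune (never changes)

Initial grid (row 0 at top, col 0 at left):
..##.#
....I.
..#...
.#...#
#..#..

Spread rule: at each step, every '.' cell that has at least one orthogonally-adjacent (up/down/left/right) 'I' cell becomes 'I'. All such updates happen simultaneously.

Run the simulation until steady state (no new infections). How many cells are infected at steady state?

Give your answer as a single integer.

Step 0 (initial): 1 infected
Step 1: +4 new -> 5 infected
Step 2: +4 new -> 9 infected
Step 3: +3 new -> 12 infected
Step 4: +5 new -> 17 infected
Step 5: +3 new -> 20 infected
Step 6: +2 new -> 22 infected
Step 7: +0 new -> 22 infected

Answer: 22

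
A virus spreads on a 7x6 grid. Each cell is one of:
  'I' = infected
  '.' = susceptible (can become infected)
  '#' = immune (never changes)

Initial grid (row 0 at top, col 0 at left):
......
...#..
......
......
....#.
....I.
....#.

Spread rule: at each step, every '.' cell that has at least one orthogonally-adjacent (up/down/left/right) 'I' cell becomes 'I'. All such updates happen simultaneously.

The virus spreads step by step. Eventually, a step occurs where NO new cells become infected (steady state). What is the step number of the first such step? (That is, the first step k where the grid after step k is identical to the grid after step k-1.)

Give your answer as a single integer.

Step 0 (initial): 1 infected
Step 1: +2 new -> 3 infected
Step 2: +5 new -> 8 infected
Step 3: +5 new -> 13 infected
Step 4: +7 new -> 20 infected
Step 5: +6 new -> 26 infected
Step 6: +5 new -> 31 infected
Step 7: +4 new -> 35 infected
Step 8: +3 new -> 38 infected
Step 9: +1 new -> 39 infected
Step 10: +0 new -> 39 infected

Answer: 10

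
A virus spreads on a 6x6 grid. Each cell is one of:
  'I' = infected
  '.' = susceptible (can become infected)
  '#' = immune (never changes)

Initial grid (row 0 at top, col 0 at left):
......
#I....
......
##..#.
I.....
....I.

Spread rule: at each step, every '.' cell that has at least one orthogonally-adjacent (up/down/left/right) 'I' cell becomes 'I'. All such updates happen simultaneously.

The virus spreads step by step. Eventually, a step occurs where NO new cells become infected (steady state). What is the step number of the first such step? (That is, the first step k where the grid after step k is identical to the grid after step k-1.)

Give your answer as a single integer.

Step 0 (initial): 3 infected
Step 1: +8 new -> 11 infected
Step 2: +10 new -> 21 infected
Step 3: +6 new -> 27 infected
Step 4: +4 new -> 31 infected
Step 5: +1 new -> 32 infected
Step 6: +0 new -> 32 infected

Answer: 6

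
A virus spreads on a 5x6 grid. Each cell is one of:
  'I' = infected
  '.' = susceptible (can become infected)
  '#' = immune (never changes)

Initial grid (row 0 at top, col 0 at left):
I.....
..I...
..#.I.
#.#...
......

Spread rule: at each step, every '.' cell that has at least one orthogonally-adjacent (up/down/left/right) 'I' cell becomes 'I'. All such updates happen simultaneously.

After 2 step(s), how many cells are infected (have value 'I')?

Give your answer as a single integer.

Answer: 20

Derivation:
Step 0 (initial): 3 infected
Step 1: +9 new -> 12 infected
Step 2: +8 new -> 20 infected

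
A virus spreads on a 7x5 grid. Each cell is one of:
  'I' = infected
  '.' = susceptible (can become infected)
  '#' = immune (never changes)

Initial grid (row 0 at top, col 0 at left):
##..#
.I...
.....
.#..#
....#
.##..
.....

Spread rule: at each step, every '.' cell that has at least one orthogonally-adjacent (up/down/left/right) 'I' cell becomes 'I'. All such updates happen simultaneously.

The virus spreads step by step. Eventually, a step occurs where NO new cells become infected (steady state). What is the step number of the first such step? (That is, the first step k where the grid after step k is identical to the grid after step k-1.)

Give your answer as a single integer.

Step 0 (initial): 1 infected
Step 1: +3 new -> 4 infected
Step 2: +4 new -> 8 infected
Step 3: +5 new -> 13 infected
Step 4: +4 new -> 17 infected
Step 5: +3 new -> 20 infected
Step 6: +2 new -> 22 infected
Step 7: +3 new -> 25 infected
Step 8: +2 new -> 27 infected
Step 9: +0 new -> 27 infected

Answer: 9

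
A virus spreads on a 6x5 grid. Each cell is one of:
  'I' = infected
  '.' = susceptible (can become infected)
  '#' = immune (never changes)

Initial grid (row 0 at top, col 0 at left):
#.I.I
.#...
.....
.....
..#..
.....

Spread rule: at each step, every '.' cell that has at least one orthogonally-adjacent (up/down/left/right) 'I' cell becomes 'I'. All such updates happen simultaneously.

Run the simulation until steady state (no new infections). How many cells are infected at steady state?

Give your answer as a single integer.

Answer: 27

Derivation:
Step 0 (initial): 2 infected
Step 1: +4 new -> 6 infected
Step 2: +3 new -> 9 infected
Step 3: +4 new -> 13 infected
Step 4: +4 new -> 17 infected
Step 5: +5 new -> 22 infected
Step 6: +3 new -> 25 infected
Step 7: +2 new -> 27 infected
Step 8: +0 new -> 27 infected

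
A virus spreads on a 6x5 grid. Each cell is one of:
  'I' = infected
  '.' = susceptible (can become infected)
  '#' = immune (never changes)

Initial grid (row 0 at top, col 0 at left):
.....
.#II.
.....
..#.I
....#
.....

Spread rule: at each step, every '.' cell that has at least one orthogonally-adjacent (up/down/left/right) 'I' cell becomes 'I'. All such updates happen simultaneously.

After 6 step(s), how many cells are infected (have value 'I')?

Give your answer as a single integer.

Answer: 27

Derivation:
Step 0 (initial): 3 infected
Step 1: +7 new -> 10 infected
Step 2: +4 new -> 14 infected
Step 3: +5 new -> 19 infected
Step 4: +5 new -> 24 infected
Step 5: +2 new -> 26 infected
Step 6: +1 new -> 27 infected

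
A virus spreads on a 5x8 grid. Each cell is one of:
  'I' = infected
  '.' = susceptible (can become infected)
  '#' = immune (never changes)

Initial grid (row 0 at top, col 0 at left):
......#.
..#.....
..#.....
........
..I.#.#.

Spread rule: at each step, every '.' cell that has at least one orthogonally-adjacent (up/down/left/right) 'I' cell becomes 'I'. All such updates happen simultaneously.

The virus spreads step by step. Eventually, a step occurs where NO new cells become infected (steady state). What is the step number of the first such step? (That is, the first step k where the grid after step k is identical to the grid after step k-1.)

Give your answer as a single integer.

Step 0 (initial): 1 infected
Step 1: +3 new -> 4 infected
Step 2: +3 new -> 7 infected
Step 3: +4 new -> 11 infected
Step 4: +5 new -> 16 infected
Step 5: +7 new -> 23 infected
Step 6: +6 new -> 29 infected
Step 7: +4 new -> 33 infected
Step 8: +1 new -> 34 infected
Step 9: +1 new -> 35 infected
Step 10: +0 new -> 35 infected

Answer: 10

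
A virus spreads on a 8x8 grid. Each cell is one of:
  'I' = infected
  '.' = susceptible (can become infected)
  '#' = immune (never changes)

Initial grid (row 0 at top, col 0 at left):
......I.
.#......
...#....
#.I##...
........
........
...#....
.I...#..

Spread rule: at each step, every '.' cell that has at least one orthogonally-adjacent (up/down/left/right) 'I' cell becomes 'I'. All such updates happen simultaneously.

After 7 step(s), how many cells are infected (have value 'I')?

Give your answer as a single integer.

Step 0 (initial): 3 infected
Step 1: +9 new -> 12 infected
Step 2: +13 new -> 25 infected
Step 3: +13 new -> 38 infected
Step 4: +9 new -> 47 infected
Step 5: +5 new -> 52 infected
Step 6: +2 new -> 54 infected
Step 7: +2 new -> 56 infected

Answer: 56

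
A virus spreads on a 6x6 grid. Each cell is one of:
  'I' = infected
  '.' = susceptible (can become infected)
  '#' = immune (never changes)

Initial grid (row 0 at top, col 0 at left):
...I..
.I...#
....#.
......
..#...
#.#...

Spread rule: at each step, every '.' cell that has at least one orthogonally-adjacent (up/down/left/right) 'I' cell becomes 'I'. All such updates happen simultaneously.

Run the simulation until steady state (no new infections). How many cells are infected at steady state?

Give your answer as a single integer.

Step 0 (initial): 2 infected
Step 1: +7 new -> 9 infected
Step 2: +7 new -> 16 infected
Step 3: +4 new -> 20 infected
Step 4: +4 new -> 24 infected
Step 5: +3 new -> 27 infected
Step 6: +3 new -> 30 infected
Step 7: +1 new -> 31 infected
Step 8: +0 new -> 31 infected

Answer: 31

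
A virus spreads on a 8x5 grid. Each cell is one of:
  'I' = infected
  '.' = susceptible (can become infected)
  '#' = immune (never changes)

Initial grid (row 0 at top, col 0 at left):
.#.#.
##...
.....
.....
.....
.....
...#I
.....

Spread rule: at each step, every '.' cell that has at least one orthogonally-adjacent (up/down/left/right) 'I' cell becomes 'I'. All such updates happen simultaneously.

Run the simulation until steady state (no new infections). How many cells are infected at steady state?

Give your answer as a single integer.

Step 0 (initial): 1 infected
Step 1: +2 new -> 3 infected
Step 2: +3 new -> 6 infected
Step 3: +4 new -> 10 infected
Step 4: +6 new -> 16 infected
Step 5: +7 new -> 23 infected
Step 6: +6 new -> 29 infected
Step 7: +3 new -> 32 infected
Step 8: +2 new -> 34 infected
Step 9: +0 new -> 34 infected

Answer: 34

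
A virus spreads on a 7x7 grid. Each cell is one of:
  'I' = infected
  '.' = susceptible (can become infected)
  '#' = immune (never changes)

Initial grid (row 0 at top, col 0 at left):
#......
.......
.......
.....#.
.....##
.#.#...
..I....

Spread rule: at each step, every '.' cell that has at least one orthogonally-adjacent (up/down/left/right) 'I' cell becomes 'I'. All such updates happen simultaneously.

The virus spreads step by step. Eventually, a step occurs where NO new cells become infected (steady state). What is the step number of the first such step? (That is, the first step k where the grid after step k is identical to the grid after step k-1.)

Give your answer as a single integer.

Answer: 11

Derivation:
Step 0 (initial): 1 infected
Step 1: +3 new -> 4 infected
Step 2: +3 new -> 7 infected
Step 3: +6 new -> 13 infected
Step 4: +7 new -> 20 infected
Step 5: +6 new -> 26 infected
Step 6: +5 new -> 31 infected
Step 7: +5 new -> 36 infected
Step 8: +3 new -> 39 infected
Step 9: +3 new -> 42 infected
Step 10: +1 new -> 43 infected
Step 11: +0 new -> 43 infected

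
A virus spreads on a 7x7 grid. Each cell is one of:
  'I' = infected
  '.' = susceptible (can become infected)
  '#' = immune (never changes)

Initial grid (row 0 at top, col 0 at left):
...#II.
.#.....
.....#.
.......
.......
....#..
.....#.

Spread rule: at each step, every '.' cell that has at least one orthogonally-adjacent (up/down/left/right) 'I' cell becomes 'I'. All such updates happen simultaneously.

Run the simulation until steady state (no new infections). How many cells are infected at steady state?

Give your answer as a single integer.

Step 0 (initial): 2 infected
Step 1: +3 new -> 5 infected
Step 2: +3 new -> 8 infected
Step 3: +4 new -> 12 infected
Step 4: +6 new -> 18 infected
Step 5: +6 new -> 24 infected
Step 6: +7 new -> 31 infected
Step 7: +6 new -> 37 infected
Step 8: +4 new -> 41 infected
Step 9: +2 new -> 43 infected
Step 10: +1 new -> 44 infected
Step 11: +0 new -> 44 infected

Answer: 44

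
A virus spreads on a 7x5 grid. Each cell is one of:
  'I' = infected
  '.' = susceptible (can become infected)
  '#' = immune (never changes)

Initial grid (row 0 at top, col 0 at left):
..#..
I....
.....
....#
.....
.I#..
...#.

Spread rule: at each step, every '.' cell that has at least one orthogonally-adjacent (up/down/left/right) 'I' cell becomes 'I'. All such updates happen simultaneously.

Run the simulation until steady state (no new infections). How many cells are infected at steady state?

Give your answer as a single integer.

Step 0 (initial): 2 infected
Step 1: +6 new -> 8 infected
Step 2: +9 new -> 17 infected
Step 3: +4 new -> 21 infected
Step 4: +6 new -> 27 infected
Step 5: +3 new -> 30 infected
Step 6: +1 new -> 31 infected
Step 7: +0 new -> 31 infected

Answer: 31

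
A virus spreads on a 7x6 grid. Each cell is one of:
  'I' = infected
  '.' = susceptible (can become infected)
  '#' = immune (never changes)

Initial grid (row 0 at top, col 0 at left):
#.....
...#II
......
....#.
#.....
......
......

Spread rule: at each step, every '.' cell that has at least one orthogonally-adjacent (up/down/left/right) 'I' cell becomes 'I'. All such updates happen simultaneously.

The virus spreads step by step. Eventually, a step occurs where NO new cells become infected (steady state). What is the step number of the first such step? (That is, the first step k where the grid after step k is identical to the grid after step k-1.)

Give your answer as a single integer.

Answer: 10

Derivation:
Step 0 (initial): 2 infected
Step 1: +4 new -> 6 infected
Step 2: +3 new -> 9 infected
Step 3: +4 new -> 13 infected
Step 4: +7 new -> 20 infected
Step 5: +7 new -> 27 infected
Step 6: +6 new -> 33 infected
Step 7: +2 new -> 35 infected
Step 8: +2 new -> 37 infected
Step 9: +1 new -> 38 infected
Step 10: +0 new -> 38 infected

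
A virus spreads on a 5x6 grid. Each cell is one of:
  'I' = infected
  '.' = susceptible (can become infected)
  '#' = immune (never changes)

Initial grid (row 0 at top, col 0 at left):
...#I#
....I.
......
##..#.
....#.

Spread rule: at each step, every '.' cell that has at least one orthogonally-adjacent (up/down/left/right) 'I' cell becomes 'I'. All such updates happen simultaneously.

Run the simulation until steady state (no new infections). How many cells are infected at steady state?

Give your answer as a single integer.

Answer: 24

Derivation:
Step 0 (initial): 2 infected
Step 1: +3 new -> 5 infected
Step 2: +3 new -> 8 infected
Step 3: +5 new -> 13 infected
Step 4: +6 new -> 19 infected
Step 5: +3 new -> 22 infected
Step 6: +1 new -> 23 infected
Step 7: +1 new -> 24 infected
Step 8: +0 new -> 24 infected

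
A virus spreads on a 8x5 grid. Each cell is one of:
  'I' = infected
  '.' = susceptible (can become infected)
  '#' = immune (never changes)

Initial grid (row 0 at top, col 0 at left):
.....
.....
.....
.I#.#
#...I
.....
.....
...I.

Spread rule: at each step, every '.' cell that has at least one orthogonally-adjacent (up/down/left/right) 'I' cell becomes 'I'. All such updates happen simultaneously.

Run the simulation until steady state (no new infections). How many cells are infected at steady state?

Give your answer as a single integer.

Step 0 (initial): 3 infected
Step 1: +8 new -> 11 infected
Step 2: +10 new -> 21 infected
Step 3: +8 new -> 29 infected
Step 4: +5 new -> 34 infected
Step 5: +2 new -> 36 infected
Step 6: +1 new -> 37 infected
Step 7: +0 new -> 37 infected

Answer: 37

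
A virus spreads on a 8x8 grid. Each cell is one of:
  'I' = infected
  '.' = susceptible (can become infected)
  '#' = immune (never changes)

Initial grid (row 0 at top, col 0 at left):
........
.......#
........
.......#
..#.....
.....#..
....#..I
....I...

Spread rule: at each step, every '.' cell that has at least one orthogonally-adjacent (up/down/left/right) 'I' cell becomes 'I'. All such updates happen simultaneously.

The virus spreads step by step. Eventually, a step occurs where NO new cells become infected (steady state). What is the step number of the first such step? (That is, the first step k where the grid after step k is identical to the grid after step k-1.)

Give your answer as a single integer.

Step 0 (initial): 2 infected
Step 1: +5 new -> 7 infected
Step 2: +6 new -> 13 infected
Step 3: +4 new -> 17 infected
Step 4: +7 new -> 24 infected
Step 5: +6 new -> 30 infected
Step 6: +8 new -> 38 infected
Step 7: +7 new -> 45 infected
Step 8: +7 new -> 52 infected
Step 9: +4 new -> 56 infected
Step 10: +2 new -> 58 infected
Step 11: +1 new -> 59 infected
Step 12: +0 new -> 59 infected

Answer: 12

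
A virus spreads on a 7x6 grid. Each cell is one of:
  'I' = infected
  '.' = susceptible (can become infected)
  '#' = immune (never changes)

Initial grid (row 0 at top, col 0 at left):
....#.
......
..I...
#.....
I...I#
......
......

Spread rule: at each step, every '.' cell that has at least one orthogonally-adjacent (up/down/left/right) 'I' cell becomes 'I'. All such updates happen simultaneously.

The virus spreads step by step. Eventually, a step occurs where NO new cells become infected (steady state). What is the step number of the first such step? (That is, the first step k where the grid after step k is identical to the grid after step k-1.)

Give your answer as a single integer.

Step 0 (initial): 3 infected
Step 1: +9 new -> 12 infected
Step 2: +14 new -> 26 infected
Step 3: +9 new -> 35 infected
Step 4: +3 new -> 38 infected
Step 5: +1 new -> 39 infected
Step 6: +0 new -> 39 infected

Answer: 6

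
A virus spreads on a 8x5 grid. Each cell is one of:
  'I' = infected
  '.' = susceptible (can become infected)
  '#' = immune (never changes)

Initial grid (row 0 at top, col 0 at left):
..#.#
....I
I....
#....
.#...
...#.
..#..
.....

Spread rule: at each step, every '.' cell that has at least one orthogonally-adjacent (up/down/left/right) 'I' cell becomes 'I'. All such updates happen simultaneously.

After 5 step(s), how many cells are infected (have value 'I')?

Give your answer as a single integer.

Answer: 23

Derivation:
Step 0 (initial): 2 infected
Step 1: +4 new -> 6 infected
Step 2: +8 new -> 14 infected
Step 3: +4 new -> 18 infected
Step 4: +3 new -> 21 infected
Step 5: +2 new -> 23 infected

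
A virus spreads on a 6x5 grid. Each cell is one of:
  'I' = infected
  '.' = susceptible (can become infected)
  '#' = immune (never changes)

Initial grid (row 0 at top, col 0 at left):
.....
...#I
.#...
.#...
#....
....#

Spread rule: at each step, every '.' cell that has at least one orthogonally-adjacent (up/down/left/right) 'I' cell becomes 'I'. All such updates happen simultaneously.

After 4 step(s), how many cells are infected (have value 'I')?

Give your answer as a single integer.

Answer: 14

Derivation:
Step 0 (initial): 1 infected
Step 1: +2 new -> 3 infected
Step 2: +3 new -> 6 infected
Step 3: +4 new -> 10 infected
Step 4: +4 new -> 14 infected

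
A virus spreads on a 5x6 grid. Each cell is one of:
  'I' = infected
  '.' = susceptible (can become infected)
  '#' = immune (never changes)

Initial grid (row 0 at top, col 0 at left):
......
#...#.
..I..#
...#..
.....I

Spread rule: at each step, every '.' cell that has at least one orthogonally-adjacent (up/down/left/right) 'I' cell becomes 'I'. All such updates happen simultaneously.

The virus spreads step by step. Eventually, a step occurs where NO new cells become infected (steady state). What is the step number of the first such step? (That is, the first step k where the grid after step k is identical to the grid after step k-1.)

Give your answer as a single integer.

Answer: 7

Derivation:
Step 0 (initial): 2 infected
Step 1: +6 new -> 8 infected
Step 2: +9 new -> 17 infected
Step 3: +4 new -> 21 infected
Step 4: +3 new -> 24 infected
Step 5: +1 new -> 25 infected
Step 6: +1 new -> 26 infected
Step 7: +0 new -> 26 infected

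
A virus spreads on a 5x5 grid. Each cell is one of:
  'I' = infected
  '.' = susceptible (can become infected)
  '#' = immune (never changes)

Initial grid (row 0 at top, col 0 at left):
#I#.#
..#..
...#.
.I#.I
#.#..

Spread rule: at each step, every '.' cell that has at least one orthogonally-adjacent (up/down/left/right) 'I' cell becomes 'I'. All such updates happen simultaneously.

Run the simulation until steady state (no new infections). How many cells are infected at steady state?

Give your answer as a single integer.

Answer: 17

Derivation:
Step 0 (initial): 3 infected
Step 1: +7 new -> 10 infected
Step 2: +5 new -> 15 infected
Step 3: +1 new -> 16 infected
Step 4: +1 new -> 17 infected
Step 5: +0 new -> 17 infected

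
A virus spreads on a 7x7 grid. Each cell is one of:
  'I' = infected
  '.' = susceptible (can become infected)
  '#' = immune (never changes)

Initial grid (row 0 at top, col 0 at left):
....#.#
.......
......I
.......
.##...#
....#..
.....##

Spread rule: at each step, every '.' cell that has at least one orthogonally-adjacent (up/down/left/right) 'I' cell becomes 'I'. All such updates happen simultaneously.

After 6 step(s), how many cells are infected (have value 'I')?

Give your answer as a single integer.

Step 0 (initial): 1 infected
Step 1: +3 new -> 4 infected
Step 2: +3 new -> 7 infected
Step 3: +5 new -> 12 infected
Step 4: +5 new -> 17 infected
Step 5: +6 new -> 23 infected
Step 6: +5 new -> 28 infected

Answer: 28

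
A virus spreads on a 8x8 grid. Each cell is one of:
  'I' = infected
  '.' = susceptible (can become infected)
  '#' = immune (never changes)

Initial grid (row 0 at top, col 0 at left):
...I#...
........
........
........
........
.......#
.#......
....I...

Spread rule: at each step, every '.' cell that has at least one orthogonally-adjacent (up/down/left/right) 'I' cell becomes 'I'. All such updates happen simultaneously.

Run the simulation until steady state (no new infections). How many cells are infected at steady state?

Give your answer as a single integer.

Step 0 (initial): 2 infected
Step 1: +5 new -> 7 infected
Step 2: +9 new -> 16 infected
Step 3: +13 new -> 29 infected
Step 4: +13 new -> 42 infected
Step 5: +10 new -> 52 infected
Step 6: +7 new -> 59 infected
Step 7: +2 new -> 61 infected
Step 8: +0 new -> 61 infected

Answer: 61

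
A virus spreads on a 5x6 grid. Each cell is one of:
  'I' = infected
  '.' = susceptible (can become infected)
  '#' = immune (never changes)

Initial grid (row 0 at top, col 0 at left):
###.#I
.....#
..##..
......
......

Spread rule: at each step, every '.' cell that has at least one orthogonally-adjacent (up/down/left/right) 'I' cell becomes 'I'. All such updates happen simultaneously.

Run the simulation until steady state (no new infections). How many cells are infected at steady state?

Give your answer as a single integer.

Answer: 1

Derivation:
Step 0 (initial): 1 infected
Step 1: +0 new -> 1 infected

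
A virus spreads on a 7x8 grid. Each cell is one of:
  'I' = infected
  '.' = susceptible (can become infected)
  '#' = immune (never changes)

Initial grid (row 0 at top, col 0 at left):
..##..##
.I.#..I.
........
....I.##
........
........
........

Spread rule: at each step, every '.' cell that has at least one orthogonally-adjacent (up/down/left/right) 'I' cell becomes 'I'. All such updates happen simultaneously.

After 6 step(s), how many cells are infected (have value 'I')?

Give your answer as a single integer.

Step 0 (initial): 3 infected
Step 1: +11 new -> 14 infected
Step 2: +13 new -> 27 infected
Step 3: +8 new -> 35 infected
Step 4: +7 new -> 42 infected
Step 5: +5 new -> 47 infected
Step 6: +2 new -> 49 infected

Answer: 49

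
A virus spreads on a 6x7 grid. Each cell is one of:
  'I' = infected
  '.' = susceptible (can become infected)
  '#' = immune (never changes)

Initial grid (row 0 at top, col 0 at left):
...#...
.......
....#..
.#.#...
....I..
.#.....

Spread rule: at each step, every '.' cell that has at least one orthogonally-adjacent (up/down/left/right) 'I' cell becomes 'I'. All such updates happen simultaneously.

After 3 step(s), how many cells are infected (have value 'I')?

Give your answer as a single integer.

Step 0 (initial): 1 infected
Step 1: +4 new -> 5 infected
Step 2: +5 new -> 10 infected
Step 3: +6 new -> 16 infected

Answer: 16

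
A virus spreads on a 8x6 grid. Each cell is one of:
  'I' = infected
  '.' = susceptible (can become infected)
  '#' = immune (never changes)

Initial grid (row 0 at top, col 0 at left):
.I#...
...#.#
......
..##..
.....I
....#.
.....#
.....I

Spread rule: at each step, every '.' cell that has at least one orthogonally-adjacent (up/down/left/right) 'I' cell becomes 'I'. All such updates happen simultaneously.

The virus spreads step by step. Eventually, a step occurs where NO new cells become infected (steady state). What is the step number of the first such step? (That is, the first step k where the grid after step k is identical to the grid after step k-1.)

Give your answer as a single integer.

Answer: 7

Derivation:
Step 0 (initial): 3 infected
Step 1: +6 new -> 9 infected
Step 2: +8 new -> 17 infected
Step 3: +8 new -> 25 infected
Step 4: +7 new -> 32 infected
Step 5: +5 new -> 37 infected
Step 6: +4 new -> 41 infected
Step 7: +0 new -> 41 infected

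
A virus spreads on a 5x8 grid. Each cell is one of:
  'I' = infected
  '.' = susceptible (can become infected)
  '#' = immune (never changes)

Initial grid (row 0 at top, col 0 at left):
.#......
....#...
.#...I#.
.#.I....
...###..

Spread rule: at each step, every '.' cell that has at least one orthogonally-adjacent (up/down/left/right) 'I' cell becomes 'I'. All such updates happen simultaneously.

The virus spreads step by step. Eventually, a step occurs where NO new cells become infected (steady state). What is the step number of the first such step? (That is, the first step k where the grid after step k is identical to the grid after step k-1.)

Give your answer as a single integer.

Step 0 (initial): 2 infected
Step 1: +6 new -> 8 infected
Step 2: +6 new -> 14 infected
Step 3: +8 new -> 22 infected
Step 4: +6 new -> 28 infected
Step 5: +2 new -> 30 infected
Step 6: +2 new -> 32 infected
Step 7: +0 new -> 32 infected

Answer: 7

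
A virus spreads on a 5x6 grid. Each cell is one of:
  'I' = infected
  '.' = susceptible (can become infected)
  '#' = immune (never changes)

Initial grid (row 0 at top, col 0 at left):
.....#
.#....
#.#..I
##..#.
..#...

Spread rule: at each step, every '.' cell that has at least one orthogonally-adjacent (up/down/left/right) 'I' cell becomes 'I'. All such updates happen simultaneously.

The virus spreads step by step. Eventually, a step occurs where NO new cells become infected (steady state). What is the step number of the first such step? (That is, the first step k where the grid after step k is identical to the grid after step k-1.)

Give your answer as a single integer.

Answer: 9

Derivation:
Step 0 (initial): 1 infected
Step 1: +3 new -> 4 infected
Step 2: +3 new -> 7 infected
Step 3: +4 new -> 11 infected
Step 4: +4 new -> 15 infected
Step 5: +1 new -> 16 infected
Step 6: +1 new -> 17 infected
Step 7: +1 new -> 18 infected
Step 8: +1 new -> 19 infected
Step 9: +0 new -> 19 infected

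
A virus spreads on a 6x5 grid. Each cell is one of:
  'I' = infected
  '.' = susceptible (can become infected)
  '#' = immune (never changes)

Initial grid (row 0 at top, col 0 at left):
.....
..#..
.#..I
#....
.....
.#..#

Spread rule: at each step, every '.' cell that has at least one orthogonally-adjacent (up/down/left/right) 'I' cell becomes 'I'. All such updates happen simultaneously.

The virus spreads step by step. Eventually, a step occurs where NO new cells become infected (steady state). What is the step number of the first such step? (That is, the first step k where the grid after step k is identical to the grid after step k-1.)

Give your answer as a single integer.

Answer: 9

Derivation:
Step 0 (initial): 1 infected
Step 1: +3 new -> 4 infected
Step 2: +5 new -> 9 infected
Step 3: +3 new -> 12 infected
Step 4: +4 new -> 16 infected
Step 5: +3 new -> 19 infected
Step 6: +3 new -> 22 infected
Step 7: +2 new -> 24 infected
Step 8: +1 new -> 25 infected
Step 9: +0 new -> 25 infected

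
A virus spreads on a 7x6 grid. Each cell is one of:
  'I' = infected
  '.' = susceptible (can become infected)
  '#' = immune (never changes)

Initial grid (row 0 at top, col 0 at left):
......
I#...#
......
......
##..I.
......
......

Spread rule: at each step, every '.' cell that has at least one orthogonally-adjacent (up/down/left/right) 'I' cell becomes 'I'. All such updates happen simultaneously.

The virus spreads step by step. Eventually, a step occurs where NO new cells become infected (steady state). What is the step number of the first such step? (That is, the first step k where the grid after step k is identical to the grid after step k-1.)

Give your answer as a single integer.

Answer: 7

Derivation:
Step 0 (initial): 2 infected
Step 1: +6 new -> 8 infected
Step 2: +10 new -> 18 infected
Step 3: +10 new -> 28 infected
Step 4: +6 new -> 34 infected
Step 5: +3 new -> 37 infected
Step 6: +1 new -> 38 infected
Step 7: +0 new -> 38 infected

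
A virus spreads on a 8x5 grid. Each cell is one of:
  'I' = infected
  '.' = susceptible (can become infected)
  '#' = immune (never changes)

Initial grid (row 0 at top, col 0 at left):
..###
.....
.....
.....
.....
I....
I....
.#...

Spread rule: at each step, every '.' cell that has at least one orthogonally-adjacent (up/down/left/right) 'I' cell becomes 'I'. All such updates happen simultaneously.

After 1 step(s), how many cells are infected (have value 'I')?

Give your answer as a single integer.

Answer: 6

Derivation:
Step 0 (initial): 2 infected
Step 1: +4 new -> 6 infected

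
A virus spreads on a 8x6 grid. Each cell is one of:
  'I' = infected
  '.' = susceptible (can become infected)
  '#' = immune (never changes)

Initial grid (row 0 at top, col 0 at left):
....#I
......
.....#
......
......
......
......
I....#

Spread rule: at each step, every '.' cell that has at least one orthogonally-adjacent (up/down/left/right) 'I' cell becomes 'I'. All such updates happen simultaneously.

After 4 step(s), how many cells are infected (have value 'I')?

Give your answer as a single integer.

Answer: 24

Derivation:
Step 0 (initial): 2 infected
Step 1: +3 new -> 5 infected
Step 2: +4 new -> 9 infected
Step 3: +6 new -> 15 infected
Step 4: +9 new -> 24 infected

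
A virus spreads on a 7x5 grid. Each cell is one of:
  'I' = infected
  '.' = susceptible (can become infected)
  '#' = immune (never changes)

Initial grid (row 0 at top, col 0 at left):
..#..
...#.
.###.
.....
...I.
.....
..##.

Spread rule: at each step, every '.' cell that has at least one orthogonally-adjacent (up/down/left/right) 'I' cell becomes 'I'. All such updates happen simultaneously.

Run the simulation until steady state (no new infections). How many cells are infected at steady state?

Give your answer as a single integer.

Step 0 (initial): 1 infected
Step 1: +4 new -> 5 infected
Step 2: +5 new -> 10 infected
Step 3: +5 new -> 15 infected
Step 4: +4 new -> 19 infected
Step 5: +3 new -> 22 infected
Step 6: +2 new -> 24 infected
Step 7: +2 new -> 26 infected
Step 8: +2 new -> 28 infected
Step 9: +0 new -> 28 infected

Answer: 28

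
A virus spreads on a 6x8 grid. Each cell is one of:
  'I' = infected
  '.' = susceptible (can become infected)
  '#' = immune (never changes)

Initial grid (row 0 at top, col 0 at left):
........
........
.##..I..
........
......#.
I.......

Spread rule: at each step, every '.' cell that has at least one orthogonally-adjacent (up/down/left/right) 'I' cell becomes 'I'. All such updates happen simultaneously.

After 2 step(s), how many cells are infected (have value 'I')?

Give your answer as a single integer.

Answer: 19

Derivation:
Step 0 (initial): 2 infected
Step 1: +6 new -> 8 infected
Step 2: +11 new -> 19 infected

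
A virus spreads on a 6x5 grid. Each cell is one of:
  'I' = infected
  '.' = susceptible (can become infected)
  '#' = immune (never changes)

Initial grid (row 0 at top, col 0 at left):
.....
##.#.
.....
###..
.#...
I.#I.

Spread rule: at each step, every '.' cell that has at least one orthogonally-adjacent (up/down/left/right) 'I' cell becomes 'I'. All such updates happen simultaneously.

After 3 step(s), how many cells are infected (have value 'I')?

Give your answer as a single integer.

Step 0 (initial): 2 infected
Step 1: +4 new -> 6 infected
Step 2: +3 new -> 9 infected
Step 3: +2 new -> 11 infected

Answer: 11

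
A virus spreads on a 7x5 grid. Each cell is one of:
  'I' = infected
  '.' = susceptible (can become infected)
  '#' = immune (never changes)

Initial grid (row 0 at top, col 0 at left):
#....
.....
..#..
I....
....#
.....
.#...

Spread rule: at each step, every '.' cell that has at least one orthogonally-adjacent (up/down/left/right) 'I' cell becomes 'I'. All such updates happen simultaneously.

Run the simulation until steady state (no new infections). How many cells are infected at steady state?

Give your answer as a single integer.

Answer: 31

Derivation:
Step 0 (initial): 1 infected
Step 1: +3 new -> 4 infected
Step 2: +5 new -> 9 infected
Step 3: +5 new -> 14 infected
Step 4: +6 new -> 20 infected
Step 5: +5 new -> 25 infected
Step 6: +4 new -> 29 infected
Step 7: +2 new -> 31 infected
Step 8: +0 new -> 31 infected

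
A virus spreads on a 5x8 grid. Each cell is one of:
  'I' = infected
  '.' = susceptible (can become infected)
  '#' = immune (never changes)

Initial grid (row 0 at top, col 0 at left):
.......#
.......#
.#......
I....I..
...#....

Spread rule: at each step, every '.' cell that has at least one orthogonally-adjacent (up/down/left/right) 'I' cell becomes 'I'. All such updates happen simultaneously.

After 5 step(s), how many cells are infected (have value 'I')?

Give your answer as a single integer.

Step 0 (initial): 2 infected
Step 1: +7 new -> 9 infected
Step 2: +10 new -> 19 infected
Step 3: +10 new -> 29 infected
Step 4: +5 new -> 34 infected
Step 5: +2 new -> 36 infected

Answer: 36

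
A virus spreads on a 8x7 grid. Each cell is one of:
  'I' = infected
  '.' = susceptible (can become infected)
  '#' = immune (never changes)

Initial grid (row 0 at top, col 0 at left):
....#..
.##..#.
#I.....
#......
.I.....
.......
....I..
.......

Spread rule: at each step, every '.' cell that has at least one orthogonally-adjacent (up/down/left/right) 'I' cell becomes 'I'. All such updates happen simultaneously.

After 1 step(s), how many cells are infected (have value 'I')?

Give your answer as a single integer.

Step 0 (initial): 3 infected
Step 1: +9 new -> 12 infected

Answer: 12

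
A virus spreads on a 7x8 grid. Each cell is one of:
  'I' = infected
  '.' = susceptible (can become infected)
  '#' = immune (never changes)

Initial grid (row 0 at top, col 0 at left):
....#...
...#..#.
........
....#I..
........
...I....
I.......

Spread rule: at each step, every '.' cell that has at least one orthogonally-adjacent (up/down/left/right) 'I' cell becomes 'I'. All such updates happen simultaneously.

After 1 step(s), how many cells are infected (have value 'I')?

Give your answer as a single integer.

Step 0 (initial): 3 infected
Step 1: +9 new -> 12 infected

Answer: 12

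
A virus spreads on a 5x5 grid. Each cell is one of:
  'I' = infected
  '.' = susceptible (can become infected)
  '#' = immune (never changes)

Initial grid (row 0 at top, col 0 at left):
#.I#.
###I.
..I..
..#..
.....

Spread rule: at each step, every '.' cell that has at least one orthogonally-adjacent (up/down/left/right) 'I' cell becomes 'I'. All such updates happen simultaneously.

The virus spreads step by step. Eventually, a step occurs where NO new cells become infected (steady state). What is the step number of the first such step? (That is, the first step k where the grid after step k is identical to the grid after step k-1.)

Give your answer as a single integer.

Answer: 5

Derivation:
Step 0 (initial): 3 infected
Step 1: +4 new -> 7 infected
Step 2: +5 new -> 12 infected
Step 3: +4 new -> 16 infected
Step 4: +3 new -> 19 infected
Step 5: +0 new -> 19 infected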